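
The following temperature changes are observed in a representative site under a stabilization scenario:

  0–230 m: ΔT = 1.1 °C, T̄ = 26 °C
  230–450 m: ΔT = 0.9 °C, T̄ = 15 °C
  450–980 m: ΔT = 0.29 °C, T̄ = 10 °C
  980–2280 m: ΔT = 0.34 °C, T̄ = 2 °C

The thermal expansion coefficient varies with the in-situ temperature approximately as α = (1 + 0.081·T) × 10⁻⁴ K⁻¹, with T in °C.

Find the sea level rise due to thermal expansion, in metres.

Δh = 0.202 m

Layer 1: α = (1 + 0.081×26)×10⁻⁴ = 3.106×10⁻⁴ K⁻¹
Layer 2: α = (1 + 0.081×15)×10⁻⁴ = 2.215×10⁻⁴ K⁻¹
Layer 3: α = (1 + 0.081×10)×10⁻⁴ = 1.81×10⁻⁴ K⁻¹
Layer 4: α = (1 + 0.081×2)×10⁻⁴ = 1.162×10⁻⁴ K⁻¹
0–230 m: 1.1 × 3.106×10⁻⁴ × 230 = 0.0785818 m
0.9 × 220 × 2.215×10⁻⁴ = 0.043857 m
Layer 3: 0.29 × 530 × 1.81×10⁻⁴ = 0.0278197 m
Layer 4: 1300 × 0.34 × 1.162×10⁻⁴ = 0.0513604 m
Δh = 0.0785818 + 0.043857 + 0.0278197 + 0.0513604 = 0.2016189 m ≈ 0.202 m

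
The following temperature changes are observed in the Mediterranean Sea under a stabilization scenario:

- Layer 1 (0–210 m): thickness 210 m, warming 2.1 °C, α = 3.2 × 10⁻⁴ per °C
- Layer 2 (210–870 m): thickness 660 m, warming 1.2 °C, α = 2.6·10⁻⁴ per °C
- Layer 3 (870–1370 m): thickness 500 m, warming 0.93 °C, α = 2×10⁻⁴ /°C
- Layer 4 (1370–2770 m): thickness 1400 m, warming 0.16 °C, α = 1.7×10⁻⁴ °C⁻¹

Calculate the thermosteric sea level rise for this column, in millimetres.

Layer 1: 2.1 × 3.2×10⁻⁴ × 210 = 0.14112 m
210–870 m: 660 × 1.2 × 2.6×10⁻⁴ = 0.20592 m
Layer 3: 0.93 × 2×10⁻⁴ × 500 = 0.09300 m
1370–2770 m: 1400 × 1.7×10⁻⁴ × 0.16 = 0.03808 m
Δh = 0.14112 + 0.20592 + 0.09300 + 0.03808 = 0.47812 m

Δh = 478 mm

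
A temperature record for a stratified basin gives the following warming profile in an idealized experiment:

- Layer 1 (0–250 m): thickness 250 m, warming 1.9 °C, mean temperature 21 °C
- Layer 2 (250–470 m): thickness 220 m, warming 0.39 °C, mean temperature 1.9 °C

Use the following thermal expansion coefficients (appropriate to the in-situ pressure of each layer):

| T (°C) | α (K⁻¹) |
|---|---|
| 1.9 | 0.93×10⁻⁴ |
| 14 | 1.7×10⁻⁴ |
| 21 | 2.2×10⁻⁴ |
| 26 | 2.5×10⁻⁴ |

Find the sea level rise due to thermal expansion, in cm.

11 cm of thermosteric rise

Layer 1 at 21 °C → α = 2.2×10⁻⁴ K⁻¹
Layer 2 at 1.9 °C → α = 0.93×10⁻⁴ K⁻¹
Layer 1: 2.2×10⁻⁴ × 1.9 × 250 = 0.10450 m
Layer 2: 0.93×10⁻⁴ × 220 × 0.39 = 0.0079794 m
Δh = 0.10450 + 0.0079794 = 0.1124794 m ≈ 11 cm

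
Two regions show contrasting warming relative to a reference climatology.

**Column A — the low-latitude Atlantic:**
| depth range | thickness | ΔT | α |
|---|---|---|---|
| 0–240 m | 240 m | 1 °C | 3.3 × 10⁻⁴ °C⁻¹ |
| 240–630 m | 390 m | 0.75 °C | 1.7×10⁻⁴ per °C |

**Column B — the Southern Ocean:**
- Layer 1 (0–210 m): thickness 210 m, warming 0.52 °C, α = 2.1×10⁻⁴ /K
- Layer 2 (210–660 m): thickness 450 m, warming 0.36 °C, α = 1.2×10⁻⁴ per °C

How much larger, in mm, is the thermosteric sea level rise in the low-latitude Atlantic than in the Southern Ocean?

A Layer 1: 3.3×10⁻⁴ × 240 × 1 = 0.07920 m
A Layer 2: 0.75 × 390 × 1.7×10⁻⁴ = 0.049725 m
A total: 0.128925 m
B Layer 1: 0.52 × 2.1×10⁻⁴ × 210 = 0.022932 m
B 210–660 m: 0.36 × 1.2×10⁻⁴ × 450 = 0.01944 m
B total: 0.042372 m
Difference: 0.128925 − 0.042372 = 0.086553 m

87 mm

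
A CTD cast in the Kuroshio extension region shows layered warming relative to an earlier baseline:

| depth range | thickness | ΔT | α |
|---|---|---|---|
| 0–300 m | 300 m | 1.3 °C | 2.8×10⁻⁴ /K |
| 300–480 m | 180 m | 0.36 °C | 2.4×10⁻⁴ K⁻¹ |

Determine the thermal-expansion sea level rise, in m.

Δh = 0.12 m

2.8×10⁻⁴ × 300 × 1.3 = 0.10920 m
180 × 2.4×10⁻⁴ × 0.36 = 0.015552 m
Δh = 0.10920 + 0.015552 = 0.124752 m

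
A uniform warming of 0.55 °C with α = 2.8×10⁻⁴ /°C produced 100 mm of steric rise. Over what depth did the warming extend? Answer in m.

H = Δh/(αΔT) = 0.1 / (2.8×10⁻⁴ × 0.55) ≈ 649.4 m

649 m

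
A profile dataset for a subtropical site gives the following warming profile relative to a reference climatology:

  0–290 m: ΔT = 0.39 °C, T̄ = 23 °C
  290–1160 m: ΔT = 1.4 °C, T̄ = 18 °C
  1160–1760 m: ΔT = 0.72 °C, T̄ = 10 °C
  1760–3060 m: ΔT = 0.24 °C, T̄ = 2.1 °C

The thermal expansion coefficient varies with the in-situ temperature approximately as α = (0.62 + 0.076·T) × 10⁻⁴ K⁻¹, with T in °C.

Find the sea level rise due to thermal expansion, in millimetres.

Δh = 353 mm

Layer 1: α = (0.62 + 0.076×23)×10⁻⁴ = 2.368×10⁻⁴ K⁻¹
Layer 2: α = (0.62 + 0.076×18)×10⁻⁴ = 1.988×10⁻⁴ K⁻¹
Layer 3: α = (0.62 + 0.076×10)×10⁻⁴ = 1.38×10⁻⁴ K⁻¹
Layer 4: α = (0.62 + 0.076×2.1)×10⁻⁴ = 0.7796×10⁻⁴ K⁻¹
290 × 0.39 × 2.368×10⁻⁴ = 0.02678208 m
870 × 1.988×10⁻⁴ × 1.4 = 0.2421384 m
1160–1760 m: 600 × 1.38×10⁻⁴ × 0.72 = 0.059616 m
Layer 4: 1300 × 0.7796×10⁻⁴ × 0.24 = 0.02432352 m
Δh = 0.02678208 + 0.2421384 + 0.059616 + 0.02432352 = 0.35286 m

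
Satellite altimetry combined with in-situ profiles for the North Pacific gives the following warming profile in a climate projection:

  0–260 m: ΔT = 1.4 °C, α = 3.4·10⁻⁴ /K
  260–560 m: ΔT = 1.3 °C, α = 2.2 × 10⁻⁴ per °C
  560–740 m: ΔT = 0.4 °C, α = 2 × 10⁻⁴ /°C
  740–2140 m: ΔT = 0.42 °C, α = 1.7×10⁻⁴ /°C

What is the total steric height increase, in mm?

Δh ≈ 324 mm

1.4 × 3.4×10⁻⁴ × 260 = 0.12376 m
300 × 1.3 × 2.2×10⁻⁴ = 0.08580 m
560–740 m: 180 × 2×10⁻⁴ × 0.4 = 0.01440 m
1400 × 0.42 × 1.7×10⁻⁴ = 0.09996 m
Δh = 0.12376 + 0.08580 + 0.01440 + 0.09996 = 0.32392 m ≈ 324 mm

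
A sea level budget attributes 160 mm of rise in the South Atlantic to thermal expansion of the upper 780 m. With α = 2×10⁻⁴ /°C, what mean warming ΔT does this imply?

ΔT = Δh/(αH) = 0.16 / (2×10⁻⁴ × 780) ≈ 1.026 K

ΔT ≈ 1.03 K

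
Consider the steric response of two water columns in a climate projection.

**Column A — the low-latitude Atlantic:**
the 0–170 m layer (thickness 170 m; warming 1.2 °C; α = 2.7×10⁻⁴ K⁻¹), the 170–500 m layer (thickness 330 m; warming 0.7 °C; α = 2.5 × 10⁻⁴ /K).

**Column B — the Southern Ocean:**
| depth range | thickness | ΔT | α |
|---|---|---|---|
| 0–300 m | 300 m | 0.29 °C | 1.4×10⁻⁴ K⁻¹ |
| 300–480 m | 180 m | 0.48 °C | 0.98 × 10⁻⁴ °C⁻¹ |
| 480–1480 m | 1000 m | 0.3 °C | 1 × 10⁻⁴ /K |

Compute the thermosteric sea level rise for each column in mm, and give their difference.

Δh_A ≈ 110 mm, Δh_B ≈ 51 mm; difference ≈ 62 mm

A 0–170 m: 1.2 × 2.7×10⁻⁴ × 170 = 0.05508 m
A 170–500 m: 2.5×10⁻⁴ × 0.7 × 330 = 0.05775 m
A total: 0.11283 m
B Layer 1: 300 × 1.4×10⁻⁴ × 0.29 = 0.01218 m
B 300–480 m: 180 × 0.48 × 0.98×10⁻⁴ = 0.0084672 m
B 480–1480 m: 1×10⁻⁴ × 0.3 × 1000 = 0.03000 m
B total: 0.0506472 m
Difference: 0.11283 − 0.0506472 = 0.0621828 m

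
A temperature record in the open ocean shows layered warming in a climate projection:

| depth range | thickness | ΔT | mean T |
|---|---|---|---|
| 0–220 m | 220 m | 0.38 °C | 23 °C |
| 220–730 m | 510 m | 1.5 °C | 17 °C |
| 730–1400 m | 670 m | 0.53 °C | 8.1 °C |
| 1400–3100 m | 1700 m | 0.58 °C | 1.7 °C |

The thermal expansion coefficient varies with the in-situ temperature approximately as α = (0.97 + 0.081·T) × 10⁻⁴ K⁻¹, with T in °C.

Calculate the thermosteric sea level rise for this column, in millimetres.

Layer 1: α = (0.97 + 0.081×23)×10⁻⁴ = 2.833×10⁻⁴ K⁻¹
Layer 2: α = (0.97 + 0.081×17)×10⁻⁴ = 2.347×10⁻⁴ K⁻¹
Layer 3: α = (0.97 + 0.081×8.1)×10⁻⁴ = 1.6261×10⁻⁴ K⁻¹
Layer 4: α = (0.97 + 0.081×1.7)×10⁻⁴ = 1.1077×10⁻⁴ K⁻¹
220 × 2.833×10⁻⁴ × 0.38 = 0.02368388 m
Layer 2: 1.5 × 510 × 2.347×10⁻⁴ = 0.1795455 m
0.53 × 670 × 1.6261×10⁻⁴ = 0.057742811 m
0.58 × 1700 × 1.1077×10⁻⁴ = 0.10921922 m
Δh = 0.02368388 + 0.1795455 + 0.057742811 + 0.10921922 = 0.370191411 m

Δh = 370 mm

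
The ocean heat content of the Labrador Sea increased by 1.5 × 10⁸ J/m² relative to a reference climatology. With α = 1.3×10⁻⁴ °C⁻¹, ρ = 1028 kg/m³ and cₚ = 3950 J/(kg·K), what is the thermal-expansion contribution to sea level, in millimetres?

Δh = αQ/(ρcₚ) = 1.3×10⁻⁴ × 1.5×10⁸ / (1028 × 3950) ≈ 0.0048022 m

4.8 mm of thermosteric rise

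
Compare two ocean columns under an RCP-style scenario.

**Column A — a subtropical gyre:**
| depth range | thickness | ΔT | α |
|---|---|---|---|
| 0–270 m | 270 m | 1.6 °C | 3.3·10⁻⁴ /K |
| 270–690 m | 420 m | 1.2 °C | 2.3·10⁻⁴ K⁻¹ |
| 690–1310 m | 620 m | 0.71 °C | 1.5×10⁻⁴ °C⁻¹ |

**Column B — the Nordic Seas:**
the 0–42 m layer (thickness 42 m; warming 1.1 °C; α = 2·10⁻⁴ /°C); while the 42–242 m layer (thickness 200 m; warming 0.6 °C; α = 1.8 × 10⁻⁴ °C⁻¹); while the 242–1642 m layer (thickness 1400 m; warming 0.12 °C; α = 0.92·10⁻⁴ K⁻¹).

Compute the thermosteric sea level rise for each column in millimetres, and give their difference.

A 3.3×10⁻⁴ × 270 × 1.6 = 0.14256 m
A Layer 2: 420 × 1.2 × 2.3×10⁻⁴ = 0.11592 m
A 690–1310 m: 0.71 × 1.5×10⁻⁴ × 620 = 0.06603 m
A total: 0.32451 m
B 0–42 m: 42 × 1.1 × 2×10⁻⁴ = 0.00924 m
B 0.6 × 200 × 1.8×10⁻⁴ = 0.02160 m
B Layer 3: 0.92×10⁻⁴ × 0.12 × 1400 = 0.015456 m
B total: 0.046296 m
Difference: 0.32451 − 0.046296 = 0.278214 m

Δh_A ≈ 320 mm, Δh_B ≈ 46 mm; difference ≈ 280 mm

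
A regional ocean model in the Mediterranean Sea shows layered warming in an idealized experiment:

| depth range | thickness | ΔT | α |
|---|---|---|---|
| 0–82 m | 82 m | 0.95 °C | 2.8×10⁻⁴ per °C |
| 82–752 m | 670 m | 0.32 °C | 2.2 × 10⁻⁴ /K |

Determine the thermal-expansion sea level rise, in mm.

69.0 mm

0–82 m: 0.95 × 82 × 2.8×10⁻⁴ = 0.021812 m
Layer 2: 670 × 0.32 × 2.2×10⁻⁴ = 0.047168 m
Δh = 0.021812 + 0.047168 = 0.06898 m ≈ 69.0 mm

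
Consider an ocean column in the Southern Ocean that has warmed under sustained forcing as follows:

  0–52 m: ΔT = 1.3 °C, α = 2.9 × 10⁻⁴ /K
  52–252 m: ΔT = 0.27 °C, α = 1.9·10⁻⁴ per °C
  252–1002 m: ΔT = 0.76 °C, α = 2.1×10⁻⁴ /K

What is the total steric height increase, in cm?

52 × 1.3 × 2.9×10⁻⁴ = 0.019604 m
Layer 2: 1.9×10⁻⁴ × 0.27 × 200 = 0.01026 m
Layer 3: 750 × 2.1×10⁻⁴ × 0.76 = 0.11970 m
Δh = 0.019604 + 0.01026 + 0.11970 = 0.149564 m ≈ 15.0 cm

about 15.0 cm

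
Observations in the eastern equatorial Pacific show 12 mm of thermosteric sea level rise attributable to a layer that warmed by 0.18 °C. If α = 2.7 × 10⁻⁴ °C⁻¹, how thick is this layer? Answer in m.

H = Δh/(αΔT) = 0.012 / (2.7×10⁻⁴ × 0.18) ≈ 246.9 m

250 m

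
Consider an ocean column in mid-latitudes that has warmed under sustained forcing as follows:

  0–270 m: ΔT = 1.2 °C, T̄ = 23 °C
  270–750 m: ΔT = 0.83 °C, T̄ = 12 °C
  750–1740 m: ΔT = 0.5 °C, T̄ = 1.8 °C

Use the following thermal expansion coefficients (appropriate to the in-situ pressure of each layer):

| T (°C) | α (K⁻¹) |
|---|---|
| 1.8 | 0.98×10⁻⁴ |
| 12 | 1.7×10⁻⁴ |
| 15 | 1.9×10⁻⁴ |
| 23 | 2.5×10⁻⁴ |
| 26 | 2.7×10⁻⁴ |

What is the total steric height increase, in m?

0.197 m of thermosteric rise

Layer 1 at 23 °C → α = 2.5×10⁻⁴ K⁻¹
Layer 2 at 12 °C → α = 1.7×10⁻⁴ K⁻¹
Layer 3 at 1.8 °C → α = 0.98×10⁻⁴ K⁻¹
Layer 1: 270 × 2.5×10⁻⁴ × 1.2 = 0.08100 m
480 × 1.7×10⁻⁴ × 0.83 = 0.067728 m
0.5 × 990 × 0.98×10⁻⁴ = 0.04851 m
Δh = 0.08100 + 0.067728 + 0.04851 = 0.197238 m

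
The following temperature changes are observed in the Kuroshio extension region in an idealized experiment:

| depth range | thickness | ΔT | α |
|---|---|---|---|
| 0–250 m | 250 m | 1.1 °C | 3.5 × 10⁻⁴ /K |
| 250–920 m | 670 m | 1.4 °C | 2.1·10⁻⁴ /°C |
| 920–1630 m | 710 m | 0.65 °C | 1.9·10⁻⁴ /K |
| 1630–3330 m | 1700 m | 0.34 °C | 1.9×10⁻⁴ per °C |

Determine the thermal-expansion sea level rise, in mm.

Δh ≈ 491 mm

250 × 3.5×10⁻⁴ × 1.1 = 0.09625 m
250–920 m: 1.4 × 2.1×10⁻⁴ × 670 = 0.19698 m
710 × 0.65 × 1.9×10⁻⁴ = 0.087685 m
Layer 4: 1700 × 1.9×10⁻⁴ × 0.34 = 0.10982 m
Δh = 0.09625 + 0.19698 + 0.087685 + 0.10982 = 0.490735 m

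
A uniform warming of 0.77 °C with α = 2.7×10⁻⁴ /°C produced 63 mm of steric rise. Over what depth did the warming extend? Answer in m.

H = Δh/(αΔT) = 0.063 / (2.7×10⁻⁴ × 0.77) ≈ 303.0 m

303 m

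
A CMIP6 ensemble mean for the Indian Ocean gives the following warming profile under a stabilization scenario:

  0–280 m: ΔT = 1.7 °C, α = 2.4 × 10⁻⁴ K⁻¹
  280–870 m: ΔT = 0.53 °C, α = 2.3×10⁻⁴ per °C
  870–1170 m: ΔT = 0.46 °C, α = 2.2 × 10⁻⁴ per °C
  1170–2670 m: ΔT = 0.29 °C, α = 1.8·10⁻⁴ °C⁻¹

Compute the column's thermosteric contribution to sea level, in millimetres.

290 mm

0–280 m: 280 × 1.7 × 2.4×10⁻⁴ = 0.11424 m
2.3×10⁻⁴ × 590 × 0.53 = 0.071921 m
2.2×10⁻⁴ × 0.46 × 300 = 0.03036 m
Layer 4: 0.29 × 1.8×10⁻⁴ × 1500 = 0.07830 m
Δh = 0.11424 + 0.071921 + 0.03036 + 0.07830 = 0.294821 m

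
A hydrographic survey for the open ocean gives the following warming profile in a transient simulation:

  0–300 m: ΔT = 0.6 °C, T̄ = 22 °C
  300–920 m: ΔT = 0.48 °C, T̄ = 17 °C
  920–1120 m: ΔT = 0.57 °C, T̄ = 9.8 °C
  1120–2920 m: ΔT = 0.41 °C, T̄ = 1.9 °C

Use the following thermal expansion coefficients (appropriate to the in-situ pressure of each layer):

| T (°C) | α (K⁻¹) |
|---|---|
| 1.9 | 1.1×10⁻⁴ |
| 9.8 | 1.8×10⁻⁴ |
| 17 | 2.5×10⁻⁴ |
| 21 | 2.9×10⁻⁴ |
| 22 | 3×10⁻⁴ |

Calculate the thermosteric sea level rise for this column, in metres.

Layer 1 at 22 °C → α = 3×10⁻⁴ K⁻¹
Layer 2 at 17 °C → α = 2.5×10⁻⁴ K⁻¹
Layer 3 at 9.8 °C → α = 1.8×10⁻⁴ K⁻¹
Layer 4 at 1.9 °C → α = 1.1×10⁻⁴ K⁻¹
0–300 m: 0.6 × 300 × 3×10⁻⁴ = 0.05400 m
Layer 2: 620 × 2.5×10⁻⁴ × 0.48 = 0.07440 m
0.57 × 1.8×10⁻⁴ × 200 = 0.02052 m
1800 × 0.41 × 1.1×10⁻⁴ = 0.08118 m
Δh = 0.05400 + 0.07440 + 0.02052 + 0.08118 = 0.23010 m ≈ 0.230 m

0.230 m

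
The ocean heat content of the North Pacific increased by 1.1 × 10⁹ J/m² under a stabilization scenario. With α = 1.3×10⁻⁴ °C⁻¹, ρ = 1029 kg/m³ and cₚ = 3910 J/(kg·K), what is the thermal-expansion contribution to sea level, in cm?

Δh = αQ/(ρcₚ) = 1.3×10⁻⁴ × 1.1×10⁹ / (1029 × 3910) ≈ 0.035542 m

Δh ≈ 3.55 cm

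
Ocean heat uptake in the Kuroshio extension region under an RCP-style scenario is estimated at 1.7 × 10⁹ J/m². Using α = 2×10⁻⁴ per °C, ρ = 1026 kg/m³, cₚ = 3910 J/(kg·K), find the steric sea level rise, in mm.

Δh = αQ/(ρcₚ) = 2×10⁻⁴ × 1.7×10⁹ / (1026 × 3910) ≈ 0.084753 m

85 mm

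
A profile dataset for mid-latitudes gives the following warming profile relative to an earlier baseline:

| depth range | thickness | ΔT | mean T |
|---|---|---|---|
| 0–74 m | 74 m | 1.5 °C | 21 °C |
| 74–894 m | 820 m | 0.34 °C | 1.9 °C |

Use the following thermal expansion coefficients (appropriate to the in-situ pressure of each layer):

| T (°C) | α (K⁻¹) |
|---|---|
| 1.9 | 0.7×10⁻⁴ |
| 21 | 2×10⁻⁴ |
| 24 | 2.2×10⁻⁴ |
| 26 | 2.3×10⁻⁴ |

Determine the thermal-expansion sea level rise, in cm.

about 4.17 cm

Layer 1 at 21 °C → α = 2×10⁻⁴ K⁻¹
Layer 2 at 1.9 °C → α = 0.7×10⁻⁴ K⁻¹
0–74 m: 74 × 2×10⁻⁴ × 1.5 = 0.02220 m
820 × 0.34 × 0.7×10⁻⁴ = 0.019516 m
Δh = 0.02220 + 0.019516 = 0.041716 m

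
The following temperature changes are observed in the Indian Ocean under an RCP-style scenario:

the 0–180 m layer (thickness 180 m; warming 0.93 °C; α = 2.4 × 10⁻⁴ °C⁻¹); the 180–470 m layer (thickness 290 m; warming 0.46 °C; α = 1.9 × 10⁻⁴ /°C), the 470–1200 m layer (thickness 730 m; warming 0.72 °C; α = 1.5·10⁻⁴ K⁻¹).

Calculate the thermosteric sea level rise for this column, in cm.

0–180 m: 180 × 2.4×10⁻⁴ × 0.93 = 0.040176 m
Layer 2: 0.46 × 290 × 1.9×10⁻⁴ = 0.025346 m
730 × 1.5×10⁻⁴ × 0.72 = 0.07884 m
Δh = 0.040176 + 0.025346 + 0.07884 = 0.144362 m ≈ 14 cm

14 cm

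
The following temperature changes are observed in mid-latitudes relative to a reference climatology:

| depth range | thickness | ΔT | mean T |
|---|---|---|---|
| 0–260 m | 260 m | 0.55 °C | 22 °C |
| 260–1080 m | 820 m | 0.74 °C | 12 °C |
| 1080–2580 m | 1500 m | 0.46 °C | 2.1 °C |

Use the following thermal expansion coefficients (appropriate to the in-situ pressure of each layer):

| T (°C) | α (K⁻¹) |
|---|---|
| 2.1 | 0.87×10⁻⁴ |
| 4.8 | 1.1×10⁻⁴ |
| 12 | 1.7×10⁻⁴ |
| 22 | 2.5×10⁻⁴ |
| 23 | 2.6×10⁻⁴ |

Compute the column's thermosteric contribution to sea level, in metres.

0.20 m

Layer 1 at 22 °C → α = 2.5×10⁻⁴ K⁻¹
Layer 2 at 12 °C → α = 1.7×10⁻⁴ K⁻¹
Layer 3 at 2.1 °C → α = 0.87×10⁻⁴ K⁻¹
0.55 × 260 × 2.5×10⁻⁴ = 0.03575 m
260–1080 m: 0.74 × 820 × 1.7×10⁻⁴ = 0.103156 m
Layer 3: 0.46 × 1500 × 0.87×10⁻⁴ = 0.06003 m
Δh = 0.03575 + 0.103156 + 0.06003 = 0.198936 m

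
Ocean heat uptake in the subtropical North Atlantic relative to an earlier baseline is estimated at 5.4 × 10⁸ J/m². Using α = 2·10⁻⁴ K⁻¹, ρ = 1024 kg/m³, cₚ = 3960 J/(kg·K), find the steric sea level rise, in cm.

Δh = αQ/(ρcₚ) = 2×10⁻⁴ × 5.4×10⁸ / (1024 × 3960) ≈ 0.026634 m

2.7 cm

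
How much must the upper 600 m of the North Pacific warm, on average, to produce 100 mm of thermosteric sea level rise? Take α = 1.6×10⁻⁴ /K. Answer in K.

1.0 K

ΔT = Δh/(αH) = 0.1 / (1.6×10⁻⁴ × 600) ≈ 1.042 K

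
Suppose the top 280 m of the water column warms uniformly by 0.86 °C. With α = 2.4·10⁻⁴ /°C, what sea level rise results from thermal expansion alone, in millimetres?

Δh = αΔT·H = 2.4×10⁻⁴ × 0.86 × 280 = 0.057792 m

Δh ≈ 57.8 mm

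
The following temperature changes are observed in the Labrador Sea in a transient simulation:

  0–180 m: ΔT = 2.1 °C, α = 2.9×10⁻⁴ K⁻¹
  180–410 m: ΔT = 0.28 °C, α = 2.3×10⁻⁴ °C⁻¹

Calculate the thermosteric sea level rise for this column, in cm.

Δh ≈ 12.4 cm

0–180 m: 180 × 2.1 × 2.9×10⁻⁴ = 0.10962 m
Layer 2: 0.28 × 230 × 2.3×10⁻⁴ = 0.014812 m
Δh = 0.10962 + 0.014812 = 0.124432 m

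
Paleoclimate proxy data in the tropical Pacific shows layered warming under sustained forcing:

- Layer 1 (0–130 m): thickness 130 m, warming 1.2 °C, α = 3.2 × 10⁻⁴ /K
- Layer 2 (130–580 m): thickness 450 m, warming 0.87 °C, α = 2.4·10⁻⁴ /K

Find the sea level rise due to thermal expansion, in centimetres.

Layer 1: 130 × 3.2×10⁻⁴ × 1.2 = 0.04992 m
Layer 2: 0.87 × 450 × 2.4×10⁻⁴ = 0.09396 m
Δh = 0.04992 + 0.09396 = 0.14388 m

Δh = 14.4 cm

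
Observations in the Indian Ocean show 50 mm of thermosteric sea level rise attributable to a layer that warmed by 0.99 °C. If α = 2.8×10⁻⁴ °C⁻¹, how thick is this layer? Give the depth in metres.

H = Δh/(αΔT) = 0.05 / (2.8×10⁻⁴ × 0.99) ≈ 180.4 m

180 m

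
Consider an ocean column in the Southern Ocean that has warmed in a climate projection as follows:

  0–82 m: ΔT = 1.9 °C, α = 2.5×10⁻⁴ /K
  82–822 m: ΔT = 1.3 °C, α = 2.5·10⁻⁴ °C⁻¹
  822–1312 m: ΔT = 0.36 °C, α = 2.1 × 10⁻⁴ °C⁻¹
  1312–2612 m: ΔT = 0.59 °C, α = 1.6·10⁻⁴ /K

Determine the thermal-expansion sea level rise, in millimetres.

0–82 m: 1.9 × 2.5×10⁻⁴ × 82 = 0.03895 m
82–822 m: 2.5×10⁻⁴ × 1.3 × 740 = 0.24050 m
822–1312 m: 2.1×10⁻⁴ × 490 × 0.36 = 0.037044 m
1.6×10⁻⁴ × 1300 × 0.59 = 0.12272 m
Δh = 0.03895 + 0.24050 + 0.037044 + 0.12272 = 0.439214 m

about 440 mm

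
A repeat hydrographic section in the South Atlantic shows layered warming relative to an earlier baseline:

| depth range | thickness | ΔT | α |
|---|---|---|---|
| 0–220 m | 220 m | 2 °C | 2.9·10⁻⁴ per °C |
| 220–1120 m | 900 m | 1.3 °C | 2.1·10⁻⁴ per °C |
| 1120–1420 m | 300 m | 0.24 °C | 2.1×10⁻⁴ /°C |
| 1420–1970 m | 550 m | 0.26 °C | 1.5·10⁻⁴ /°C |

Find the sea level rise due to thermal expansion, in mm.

about 410 mm

220 × 2.9×10⁻⁴ × 2 = 0.12760 m
Layer 2: 1.3 × 2.1×10⁻⁴ × 900 = 0.24570 m
0.24 × 2.1×10⁻⁴ × 300 = 0.01512 m
550 × 1.5×10⁻⁴ × 0.26 = 0.02145 m
Δh = 0.12760 + 0.24570 + 0.01512 + 0.02145 = 0.40987 m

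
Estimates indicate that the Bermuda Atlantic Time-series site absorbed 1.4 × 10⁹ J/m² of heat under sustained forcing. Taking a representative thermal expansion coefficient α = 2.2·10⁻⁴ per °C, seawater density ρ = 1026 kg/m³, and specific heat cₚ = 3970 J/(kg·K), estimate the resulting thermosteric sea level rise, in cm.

Δh ≈ 7.56 cm

Δh = αQ/(ρcₚ) = 2.2×10⁻⁴ × 1.4×10⁹ / (1026 × 3970) ≈ 0.075616 m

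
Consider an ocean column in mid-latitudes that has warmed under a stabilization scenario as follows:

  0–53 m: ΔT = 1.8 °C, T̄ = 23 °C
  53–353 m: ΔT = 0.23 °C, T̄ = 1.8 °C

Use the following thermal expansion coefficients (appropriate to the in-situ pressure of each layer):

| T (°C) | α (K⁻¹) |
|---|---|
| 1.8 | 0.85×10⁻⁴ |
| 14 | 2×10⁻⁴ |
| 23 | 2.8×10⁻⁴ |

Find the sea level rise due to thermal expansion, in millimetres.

33 mm

Layer 1 at 23 °C → α = 2.8×10⁻⁴ K⁻¹
Layer 2 at 1.8 °C → α = 0.85×10⁻⁴ K⁻¹
53 × 1.8 × 2.8×10⁻⁴ = 0.026712 m
0.85×10⁻⁴ × 300 × 0.23 = 0.005865 m
Δh = 0.026712 + 0.005865 = 0.032577 m ≈ 33 mm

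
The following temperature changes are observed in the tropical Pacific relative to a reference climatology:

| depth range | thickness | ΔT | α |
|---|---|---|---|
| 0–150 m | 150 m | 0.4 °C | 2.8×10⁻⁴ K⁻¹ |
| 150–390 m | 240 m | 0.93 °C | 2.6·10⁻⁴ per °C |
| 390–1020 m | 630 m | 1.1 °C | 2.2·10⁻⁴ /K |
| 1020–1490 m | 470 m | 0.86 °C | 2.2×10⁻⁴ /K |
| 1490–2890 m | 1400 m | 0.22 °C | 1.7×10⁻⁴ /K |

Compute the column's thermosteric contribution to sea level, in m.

Layer 1: 150 × 0.4 × 2.8×10⁻⁴ = 0.01680 m
Layer 2: 0.93 × 2.6×10⁻⁴ × 240 = 0.058032 m
Layer 3: 630 × 2.2×10⁻⁴ × 1.1 = 0.15246 m
Layer 4: 470 × 0.86 × 2.2×10⁻⁴ = 0.088924 m
1490–2890 m: 1400 × 1.7×10⁻⁴ × 0.22 = 0.05236 m
Δh = 0.01680 + 0.058032 + 0.15246 + 0.088924 + 0.05236 = 0.368576 m ≈ 0.369 m

about 0.369 m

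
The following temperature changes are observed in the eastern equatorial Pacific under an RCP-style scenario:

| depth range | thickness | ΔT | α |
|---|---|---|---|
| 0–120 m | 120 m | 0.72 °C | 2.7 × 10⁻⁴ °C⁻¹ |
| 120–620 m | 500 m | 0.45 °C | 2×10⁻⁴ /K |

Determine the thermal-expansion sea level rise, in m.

Δh = 0.0683 m

2.7×10⁻⁴ × 0.72 × 120 = 0.023328 m
120–620 m: 0.45 × 500 × 2×10⁻⁴ = 0.04500 m
Δh = 0.023328 + 0.04500 = 0.068328 m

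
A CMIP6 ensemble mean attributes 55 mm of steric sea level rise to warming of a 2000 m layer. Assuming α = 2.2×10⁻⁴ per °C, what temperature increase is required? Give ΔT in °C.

about 0.13 °C

ΔT = Δh/(αH) = 0.055 / (2.2×10⁻⁴ × 2000) = 0.1250 °C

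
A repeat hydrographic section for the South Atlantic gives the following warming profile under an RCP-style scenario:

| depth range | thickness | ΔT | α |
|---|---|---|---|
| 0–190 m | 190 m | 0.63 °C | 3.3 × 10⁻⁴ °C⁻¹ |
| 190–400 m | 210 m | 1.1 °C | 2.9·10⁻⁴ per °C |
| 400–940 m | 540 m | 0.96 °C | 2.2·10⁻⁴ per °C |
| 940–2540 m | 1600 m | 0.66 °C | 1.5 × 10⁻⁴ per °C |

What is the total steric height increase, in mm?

190 × 0.63 × 3.3×10⁻⁴ = 0.039501 m
190–400 m: 2.9×10⁻⁴ × 210 × 1.1 = 0.06699 m
0.96 × 540 × 2.2×10⁻⁴ = 0.114048 m
1.5×10⁻⁴ × 1600 × 0.66 = 0.15840 m
Δh = 0.039501 + 0.06699 + 0.114048 + 0.15840 = 0.378939 m

Δh ≈ 380 mm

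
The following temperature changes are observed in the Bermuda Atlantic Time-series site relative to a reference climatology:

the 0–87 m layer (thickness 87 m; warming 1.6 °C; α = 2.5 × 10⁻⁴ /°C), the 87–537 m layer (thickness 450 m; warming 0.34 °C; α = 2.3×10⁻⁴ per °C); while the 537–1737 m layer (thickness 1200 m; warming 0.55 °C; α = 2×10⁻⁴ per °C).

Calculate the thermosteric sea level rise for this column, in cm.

20.2 cm of thermosteric rise

Layer 1: 87 × 2.5×10⁻⁴ × 1.6 = 0.03480 m
Layer 2: 2.3×10⁻⁴ × 0.34 × 450 = 0.03519 m
Layer 3: 2×10⁻⁴ × 1200 × 0.55 = 0.13200 m
Δh = 0.03480 + 0.03519 + 0.13200 = 0.20199 m ≈ 20.2 cm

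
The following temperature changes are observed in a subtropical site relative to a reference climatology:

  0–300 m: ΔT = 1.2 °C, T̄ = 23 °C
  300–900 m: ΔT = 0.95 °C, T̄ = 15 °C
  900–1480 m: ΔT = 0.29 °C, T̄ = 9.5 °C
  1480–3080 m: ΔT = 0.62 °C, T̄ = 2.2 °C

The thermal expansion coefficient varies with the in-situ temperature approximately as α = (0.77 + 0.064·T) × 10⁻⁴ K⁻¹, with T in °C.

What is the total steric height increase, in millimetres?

Layer 1: α = (0.77 + 0.064×23)×10⁻⁴ = 2.242×10⁻⁴ K⁻¹
Layer 2: α = (0.77 + 0.064×15)×10⁻⁴ = 1.73×10⁻⁴ K⁻¹
Layer 3: α = (0.77 + 0.064×9.5)×10⁻⁴ = 1.378×10⁻⁴ K⁻¹
Layer 4: α = (0.77 + 0.064×2.2)×10⁻⁴ = 0.9108×10⁻⁴ K⁻¹
2.242×10⁻⁴ × 1.2 × 300 = 0.080712 m
0.95 × 600 × 1.73×10⁻⁴ = 0.09861 m
900–1480 m: 0.29 × 580 × 1.378×10⁻⁴ = 0.02317796 m
Layer 4: 0.62 × 0.9108×10⁻⁴ × 1600 = 0.09035136 m
Δh = 0.080712 + 0.09861 + 0.02317796 + 0.09035136 = 0.29285132 m

about 293 mm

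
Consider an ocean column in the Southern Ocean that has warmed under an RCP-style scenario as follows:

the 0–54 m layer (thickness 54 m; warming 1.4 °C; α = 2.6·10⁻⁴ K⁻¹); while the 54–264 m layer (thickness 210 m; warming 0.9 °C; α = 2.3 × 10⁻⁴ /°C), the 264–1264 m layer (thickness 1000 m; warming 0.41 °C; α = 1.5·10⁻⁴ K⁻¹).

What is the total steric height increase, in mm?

about 125 mm

0–54 m: 54 × 1.4 × 2.6×10⁻⁴ = 0.019656 m
Layer 2: 210 × 0.9 × 2.3×10⁻⁴ = 0.04347 m
1.5×10⁻⁴ × 1000 × 0.41 = 0.06150 m
Δh = 0.019656 + 0.04347 + 0.06150 = 0.124626 m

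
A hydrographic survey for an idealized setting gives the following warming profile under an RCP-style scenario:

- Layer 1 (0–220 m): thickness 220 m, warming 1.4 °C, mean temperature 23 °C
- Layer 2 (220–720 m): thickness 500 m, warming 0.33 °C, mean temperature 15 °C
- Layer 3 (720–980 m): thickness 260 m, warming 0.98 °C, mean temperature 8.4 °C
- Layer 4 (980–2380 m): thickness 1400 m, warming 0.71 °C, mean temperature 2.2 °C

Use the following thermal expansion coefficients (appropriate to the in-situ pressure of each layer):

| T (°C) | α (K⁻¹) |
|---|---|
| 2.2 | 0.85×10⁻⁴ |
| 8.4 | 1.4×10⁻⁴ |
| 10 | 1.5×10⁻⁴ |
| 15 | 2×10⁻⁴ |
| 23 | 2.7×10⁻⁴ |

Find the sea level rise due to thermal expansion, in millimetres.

Layer 1 at 23 °C → α = 2.7×10⁻⁴ K⁻¹
Layer 2 at 15 °C → α = 2×10⁻⁴ K⁻¹
Layer 3 at 8.4 °C → α = 1.4×10⁻⁴ K⁻¹
Layer 4 at 2.2 °C → α = 0.85×10⁻⁴ K⁻¹
Layer 1: 1.4 × 2.7×10⁻⁴ × 220 = 0.08316 m
220–720 m: 2×10⁻⁴ × 0.33 × 500 = 0.03300 m
Layer 3: 260 × 0.98 × 1.4×10⁻⁴ = 0.035672 m
Layer 4: 0.85×10⁻⁴ × 0.71 × 1400 = 0.08449 m
Δh = 0.08316 + 0.03300 + 0.035672 + 0.08449 = 0.236322 m ≈ 236 mm

236 mm of thermosteric rise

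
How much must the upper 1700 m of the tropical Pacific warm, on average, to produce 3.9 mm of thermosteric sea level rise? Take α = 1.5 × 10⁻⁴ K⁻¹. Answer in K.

ΔT = Δh/(αH) = 0.0039 / (1.5×10⁻⁴ × 1700) ≈ 0.01529 K

about 0.0153 K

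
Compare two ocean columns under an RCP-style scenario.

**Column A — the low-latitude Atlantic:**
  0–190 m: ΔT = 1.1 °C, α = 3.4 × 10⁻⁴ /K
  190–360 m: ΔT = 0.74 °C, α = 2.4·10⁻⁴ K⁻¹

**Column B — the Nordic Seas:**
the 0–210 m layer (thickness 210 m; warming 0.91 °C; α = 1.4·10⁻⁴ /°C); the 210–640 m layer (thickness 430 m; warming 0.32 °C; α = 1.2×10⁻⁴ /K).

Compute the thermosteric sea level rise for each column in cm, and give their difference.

A Layer 1: 1.1 × 3.4×10⁻⁴ × 190 = 0.07106 m
A 190–360 m: 170 × 2.4×10⁻⁴ × 0.74 = 0.030192 m
A total: 0.101252 m
B 1.4×10⁻⁴ × 210 × 0.91 = 0.026754 m
B 0.32 × 1.2×10⁻⁴ × 430 = 0.016512 m
B total: 0.043266 m
Difference: 0.101252 − 0.043266 = 0.057986 m

A: 10 cm; B: 4.3 cm; difference 5.8 cm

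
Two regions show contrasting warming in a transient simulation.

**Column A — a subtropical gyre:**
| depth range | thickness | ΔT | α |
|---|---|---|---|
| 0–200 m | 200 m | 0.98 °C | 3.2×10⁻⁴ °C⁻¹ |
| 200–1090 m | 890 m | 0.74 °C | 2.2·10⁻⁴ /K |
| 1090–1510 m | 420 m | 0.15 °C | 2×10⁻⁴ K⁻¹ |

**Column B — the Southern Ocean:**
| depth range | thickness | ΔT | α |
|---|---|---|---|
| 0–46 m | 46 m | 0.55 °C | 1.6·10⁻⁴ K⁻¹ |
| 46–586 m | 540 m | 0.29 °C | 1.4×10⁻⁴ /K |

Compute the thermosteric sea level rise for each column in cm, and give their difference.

A Layer 1: 0.98 × 200 × 3.2×10⁻⁴ = 0.06272 m
A Layer 2: 2.2×10⁻⁴ × 890 × 0.74 = 0.144892 m
A 1090–1510 m: 420 × 0.15 × 2×10⁻⁴ = 0.01260 m
A total: 0.220212 m
B 46 × 0.55 × 1.6×10⁻⁴ = 0.004048 m
B 0.29 × 540 × 1.4×10⁻⁴ = 0.021924 m
B total: 0.025972 m
Difference: 0.220212 − 0.025972 = 0.19424 m

Δh_A ≈ 22 cm, Δh_B ≈ 2.6 cm; difference ≈ 19 cm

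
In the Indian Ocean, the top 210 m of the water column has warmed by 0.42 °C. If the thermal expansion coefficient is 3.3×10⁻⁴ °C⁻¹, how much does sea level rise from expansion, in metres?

Δh = αΔT·H = 3.3×10⁻⁴ × 0.42 × 210 = 0.029106 m

0.029 m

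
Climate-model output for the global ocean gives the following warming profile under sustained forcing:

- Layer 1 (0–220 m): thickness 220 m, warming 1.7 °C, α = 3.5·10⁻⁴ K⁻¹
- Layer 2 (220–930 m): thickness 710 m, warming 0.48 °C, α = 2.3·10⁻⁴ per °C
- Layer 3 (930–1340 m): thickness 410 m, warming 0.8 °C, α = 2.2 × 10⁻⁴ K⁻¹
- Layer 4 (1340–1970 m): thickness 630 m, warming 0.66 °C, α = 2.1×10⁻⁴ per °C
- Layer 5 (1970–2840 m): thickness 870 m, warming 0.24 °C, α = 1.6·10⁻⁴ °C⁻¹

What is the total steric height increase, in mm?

Layer 1: 3.5×10⁻⁴ × 220 × 1.7 = 0.13090 m
2.3×10⁻⁴ × 710 × 0.48 = 0.078384 m
Layer 3: 410 × 0.8 × 2.2×10⁻⁴ = 0.07216 m
1340–1970 m: 0.66 × 630 × 2.1×10⁻⁴ = 0.087318 m
1970–2840 m: 870 × 1.6×10⁻⁴ × 0.24 = 0.033408 m
Δh = 0.13090 + 0.078384 + 0.07216 + 0.087318 + 0.033408 = 0.40217 m ≈ 402 mm

Δh ≈ 402 mm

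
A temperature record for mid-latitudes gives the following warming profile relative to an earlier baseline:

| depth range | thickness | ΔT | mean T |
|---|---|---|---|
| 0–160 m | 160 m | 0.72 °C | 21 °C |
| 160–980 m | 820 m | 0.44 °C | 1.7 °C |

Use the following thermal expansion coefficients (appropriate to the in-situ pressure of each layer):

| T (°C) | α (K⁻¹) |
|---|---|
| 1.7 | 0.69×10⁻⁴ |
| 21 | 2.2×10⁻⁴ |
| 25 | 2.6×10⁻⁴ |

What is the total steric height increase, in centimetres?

about 5.02 cm

Layer 1 at 21 °C → α = 2.2×10⁻⁴ K⁻¹
Layer 2 at 1.7 °C → α = 0.69×10⁻⁴ K⁻¹
Layer 1: 0.72 × 160 × 2.2×10⁻⁴ = 0.025344 m
Layer 2: 0.44 × 820 × 0.69×10⁻⁴ = 0.0248952 m
Δh = 0.025344 + 0.0248952 = 0.0502392 m ≈ 5.02 cm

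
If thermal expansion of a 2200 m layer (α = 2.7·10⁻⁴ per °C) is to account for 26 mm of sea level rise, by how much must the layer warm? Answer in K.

ΔT = Δh/(αH) = 0.026 / (2.7×10⁻⁴ × 2200) ≈ 0.04377 K

about 0.0438 K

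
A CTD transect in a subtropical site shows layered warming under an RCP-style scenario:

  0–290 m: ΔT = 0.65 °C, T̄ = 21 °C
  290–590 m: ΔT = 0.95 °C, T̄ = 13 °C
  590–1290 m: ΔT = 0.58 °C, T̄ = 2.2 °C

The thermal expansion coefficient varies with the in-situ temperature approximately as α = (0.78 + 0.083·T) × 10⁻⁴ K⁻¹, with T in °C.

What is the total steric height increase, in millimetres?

140 mm of thermosteric rise

Layer 1: α = (0.78 + 0.083×21)×10⁻⁴ = 2.523×10⁻⁴ K⁻¹
Layer 2: α = (0.78 + 0.083×13)×10⁻⁴ = 1.859×10⁻⁴ K⁻¹
Layer 3: α = (0.78 + 0.083×2.2)×10⁻⁴ = 0.9626×10⁻⁴ K⁻¹
Layer 1: 290 × 2.523×10⁻⁴ × 0.65 = 0.04755855 m
Layer 2: 0.95 × 300 × 1.859×10⁻⁴ = 0.0529815 m
Layer 3: 0.58 × 700 × 0.9626×10⁻⁴ = 0.03908156 m
Δh = 0.04755855 + 0.0529815 + 0.03908156 = 0.13962161 m ≈ 140 mm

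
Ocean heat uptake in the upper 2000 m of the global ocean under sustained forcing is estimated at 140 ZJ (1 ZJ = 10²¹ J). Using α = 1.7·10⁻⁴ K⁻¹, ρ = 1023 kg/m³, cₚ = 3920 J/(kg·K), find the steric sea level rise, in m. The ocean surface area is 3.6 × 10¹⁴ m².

about 0.0165 m

Per unit area: Q = 140×10²¹ / (3.6×10¹⁴) ≈ 3.889×10⁸ J/m²
Δh = αQ/(ρcₚ) = 1.7×10⁻⁴ × 3.889×10⁸ / (1023 × 3920) ≈ 0.016486 m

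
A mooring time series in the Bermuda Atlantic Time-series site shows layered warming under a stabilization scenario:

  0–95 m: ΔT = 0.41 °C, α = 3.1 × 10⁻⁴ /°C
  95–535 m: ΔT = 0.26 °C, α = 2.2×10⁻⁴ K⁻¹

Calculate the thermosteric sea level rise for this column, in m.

0.41 × 3.1×10⁻⁴ × 95 = 0.0120745 m
Layer 2: 440 × 2.2×10⁻⁴ × 0.26 = 0.025168 m
Δh = 0.0120745 + 0.025168 = 0.0372425 m

Δh = 0.0372 m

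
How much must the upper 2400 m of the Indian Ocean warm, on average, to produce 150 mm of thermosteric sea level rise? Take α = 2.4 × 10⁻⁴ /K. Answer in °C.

about 0.26 °C

ΔT = Δh/(αH) = 0.15 / (2.4×10⁻⁴ × 2400) ≈ 0.2604 °C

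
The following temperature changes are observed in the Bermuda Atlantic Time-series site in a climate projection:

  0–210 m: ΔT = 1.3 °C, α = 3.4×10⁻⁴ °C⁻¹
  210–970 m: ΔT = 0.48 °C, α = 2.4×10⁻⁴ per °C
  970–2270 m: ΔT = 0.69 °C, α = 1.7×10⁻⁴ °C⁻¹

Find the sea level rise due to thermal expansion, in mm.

333 mm of thermosteric rise

Layer 1: 3.4×10⁻⁴ × 1.3 × 210 = 0.09282 m
210–970 m: 2.4×10⁻⁴ × 0.48 × 760 = 0.087552 m
970–2270 m: 1.7×10⁻⁴ × 0.69 × 1300 = 0.15249 m
Δh = 0.09282 + 0.087552 + 0.15249 = 0.332862 m ≈ 333 mm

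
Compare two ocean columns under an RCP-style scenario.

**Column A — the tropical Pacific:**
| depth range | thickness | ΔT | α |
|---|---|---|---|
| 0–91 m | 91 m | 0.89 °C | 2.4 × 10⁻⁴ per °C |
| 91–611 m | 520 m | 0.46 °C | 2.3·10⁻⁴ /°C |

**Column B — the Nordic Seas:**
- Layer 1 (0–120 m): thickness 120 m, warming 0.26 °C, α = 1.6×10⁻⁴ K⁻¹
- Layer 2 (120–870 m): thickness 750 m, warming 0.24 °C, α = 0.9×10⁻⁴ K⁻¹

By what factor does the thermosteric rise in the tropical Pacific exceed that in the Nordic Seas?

≈ 3.5×

A 0–91 m: 91 × 2.4×10⁻⁴ × 0.89 = 0.0194376 m
A 91–611 m: 520 × 2.3×10⁻⁴ × 0.46 = 0.055016 m
A total: 0.0744536 m
B Layer 1: 120 × 1.6×10⁻⁴ × 0.26 = 0.004992 m
B Layer 2: 750 × 0.9×10⁻⁴ × 0.24 = 0.01620 m
B total: 0.021192 m
Ratio: 0.0744536 / 0.021192 ≈ 3.513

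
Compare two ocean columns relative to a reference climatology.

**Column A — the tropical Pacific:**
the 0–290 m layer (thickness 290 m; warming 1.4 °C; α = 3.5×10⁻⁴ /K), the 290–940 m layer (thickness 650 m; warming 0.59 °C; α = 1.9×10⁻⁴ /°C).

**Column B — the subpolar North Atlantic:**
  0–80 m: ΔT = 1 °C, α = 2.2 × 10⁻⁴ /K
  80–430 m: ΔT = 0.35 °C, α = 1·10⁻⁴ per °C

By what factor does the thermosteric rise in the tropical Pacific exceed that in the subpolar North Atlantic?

A Layer 1: 3.5×10⁻⁴ × 290 × 1.4 = 0.14210 m
A 290–940 m: 0.59 × 650 × 1.9×10⁻⁴ = 0.072865 m
A total: 0.214965 m
B 0–80 m: 1 × 2.2×10⁻⁴ × 80 = 0.01760 m
B Layer 2: 1×10⁻⁴ × 350 × 0.35 = 0.01225 m
B total: 0.02985 m
Ratio: 0.214965 / 0.02985 ≈ 7.202

7.2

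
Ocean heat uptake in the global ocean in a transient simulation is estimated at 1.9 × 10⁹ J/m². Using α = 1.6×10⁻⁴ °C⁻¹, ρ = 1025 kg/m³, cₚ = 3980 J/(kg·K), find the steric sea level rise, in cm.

Δh = αQ/(ρcₚ) = 1.6×10⁻⁴ × 1.9×10⁹ / (1025 × 3980) ≈ 0.074519 m

7.45 cm of thermosteric rise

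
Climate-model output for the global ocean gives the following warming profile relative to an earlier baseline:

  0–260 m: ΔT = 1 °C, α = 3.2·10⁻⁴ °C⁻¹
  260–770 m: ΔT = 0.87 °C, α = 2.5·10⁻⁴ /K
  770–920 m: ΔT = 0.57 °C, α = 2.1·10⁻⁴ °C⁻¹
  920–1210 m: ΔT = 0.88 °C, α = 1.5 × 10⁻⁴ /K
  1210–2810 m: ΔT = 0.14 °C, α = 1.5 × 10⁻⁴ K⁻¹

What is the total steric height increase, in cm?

260 × 3.2×10⁻⁴ × 1 = 0.08320 m
260–770 m: 510 × 0.87 × 2.5×10⁻⁴ = 0.110925 m
2.1×10⁻⁴ × 150 × 0.57 = 0.017955 m
1.5×10⁻⁴ × 0.88 × 290 = 0.03828 m
1210–2810 m: 1600 × 0.14 × 1.5×10⁻⁴ = 0.03360 m
Δh = 0.08320 + 0.110925 + 0.017955 + 0.03828 + 0.03360 = 0.28396 m ≈ 28 cm

28 cm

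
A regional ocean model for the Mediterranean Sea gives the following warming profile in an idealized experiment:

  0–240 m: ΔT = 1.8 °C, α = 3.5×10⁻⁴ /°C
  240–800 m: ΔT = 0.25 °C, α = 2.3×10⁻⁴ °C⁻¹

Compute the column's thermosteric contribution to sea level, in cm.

Δh ≈ 18 cm

0–240 m: 240 × 1.8 × 3.5×10⁻⁴ = 0.15120 m
Layer 2: 2.3×10⁻⁴ × 0.25 × 560 = 0.03220 m
Δh = 0.15120 + 0.03220 = 0.18340 m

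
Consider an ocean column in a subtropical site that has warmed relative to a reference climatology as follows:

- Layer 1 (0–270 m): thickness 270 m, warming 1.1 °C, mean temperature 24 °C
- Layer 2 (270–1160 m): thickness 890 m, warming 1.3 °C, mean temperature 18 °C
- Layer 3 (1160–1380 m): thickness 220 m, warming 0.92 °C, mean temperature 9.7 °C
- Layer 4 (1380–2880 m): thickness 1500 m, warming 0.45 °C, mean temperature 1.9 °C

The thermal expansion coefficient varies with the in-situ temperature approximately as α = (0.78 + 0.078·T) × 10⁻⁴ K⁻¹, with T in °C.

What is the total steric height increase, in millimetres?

425 mm

Layer 1: α = (0.78 + 0.078×24)×10⁻⁴ = 2.652×10⁻⁴ K⁻¹
Layer 2: α = (0.78 + 0.078×18)×10⁻⁴ = 2.184×10⁻⁴ K⁻¹
Layer 3: α = (0.78 + 0.078×9.7)×10⁻⁴ = 1.5366×10⁻⁴ K⁻¹
Layer 4: α = (0.78 + 0.078×1.9)×10⁻⁴ = 0.9282×10⁻⁴ K⁻¹
Layer 1: 270 × 1.1 × 2.652×10⁻⁴ = 0.0787644 m
2.184×10⁻⁴ × 890 × 1.3 = 0.2526888 m
Layer 3: 1.5366×10⁻⁴ × 0.92 × 220 = 0.031100784 m
1380–2880 m: 0.9282×10⁻⁴ × 1500 × 0.45 = 0.0626535 m
Δh = 0.0787644 + 0.2526888 + 0.031100784 + 0.0626535 = 0.425207484 m ≈ 425 mm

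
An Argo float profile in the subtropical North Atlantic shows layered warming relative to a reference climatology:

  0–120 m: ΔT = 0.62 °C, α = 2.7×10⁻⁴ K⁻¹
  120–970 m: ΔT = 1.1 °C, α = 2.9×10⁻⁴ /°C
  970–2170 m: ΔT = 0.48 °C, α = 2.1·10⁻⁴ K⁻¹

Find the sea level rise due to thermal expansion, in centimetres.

Δh = 41 cm

0–120 m: 120 × 0.62 × 2.7×10⁻⁴ = 0.020088 m
120–970 m: 2.9×10⁻⁴ × 1.1 × 850 = 0.27115 m
Layer 3: 0.48 × 1200 × 2.1×10⁻⁴ = 0.12096 m
Δh = 0.020088 + 0.27115 + 0.12096 = 0.412198 m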